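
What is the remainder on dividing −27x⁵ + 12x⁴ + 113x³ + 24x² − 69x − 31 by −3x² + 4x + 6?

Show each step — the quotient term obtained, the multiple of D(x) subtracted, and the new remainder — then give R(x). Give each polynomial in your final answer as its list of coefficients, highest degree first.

R = [1, -7]

Step 1: lead(−27x⁵ + 12x⁴ + 113x³ + 24x² − 69x − 31) ÷ lead(D) = −27x⁵ ÷ −3x² = 9x³. Subtract (9x³)·D = −27x⁵ + 36x⁴ + 54x³. Remainder: −24x⁴ + 59x³ + 24x² − 69x − 31.
Step 2: lead(−24x⁴ + 59x³ + 24x² − 69x − 31) ÷ lead(D) = −24x⁴ ÷ −3x² = 8x². Subtract (8x²)·D = −24x⁴ + 32x³ + 48x². Remainder: 27x³ − 24x² − 69x − 31.
Step 3: lead(27x³ − 24x² − 69x − 31) ÷ lead(D) = 27x³ ÷ −3x² = −9x. Subtract (−9x)·D = 27x³ − 36x² − 54x. Remainder: 12x² − 15x − 31.
Step 4: lead(12x² − 15x − 31) ÷ lead(D) = 12x² ÷ −3x² = −4. Subtract (−4)·D = 12x² − 16x − 24. Remainder: x − 7.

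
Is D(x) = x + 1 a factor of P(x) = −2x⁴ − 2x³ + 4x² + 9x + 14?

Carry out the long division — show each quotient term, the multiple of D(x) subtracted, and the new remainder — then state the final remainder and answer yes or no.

Step 1: lead(−2x⁴ − 2x³ + 4x² + 9x + 14) ÷ lead(D) = −2x⁴ ÷ x = −2x³. Subtract (−2x³)·D = −2x⁴ − 2x³. Remainder: 4x² + 9x + 14.
Step 2: lead(4x² + 9x + 14) ÷ lead(D) = 4x² ÷ x = 4x. Subtract (4x)·D = 4x² + 4x. Remainder: 5x + 14.
Step 3: lead(5x + 14) ÷ lead(D) = 5x ÷ x = 5. Subtract (5)·D = 5x + 5. Remainder: 9.

R(x) = 9, so D(x) is not a factor of P(x). no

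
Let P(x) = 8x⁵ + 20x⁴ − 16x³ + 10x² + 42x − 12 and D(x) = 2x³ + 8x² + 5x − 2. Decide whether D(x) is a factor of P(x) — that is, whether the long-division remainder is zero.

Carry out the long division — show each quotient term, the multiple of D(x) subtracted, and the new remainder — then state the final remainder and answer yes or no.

R(x) = 0, so D(x) is a factor of P(x). yes

Step 1: lead(8x⁵ + 20x⁴ − 16x³ + 10x² + 42x − 12) ÷ lead(D) = 8x⁵ ÷ 2x³ = 4x². Subtract (4x²)·D = 8x⁵ + 32x⁴ + 20x³ − 8x². Remainder: −12x⁴ − 36x³ + 18x² + 42x − 12.
Step 2: lead(−12x⁴ − 36x³ + 18x² + 42x − 12) ÷ lead(D) = −12x⁴ ÷ 2x³ = −6x. Subtract (−6x)·D = −12x⁴ − 48x³ − 30x² + 12x. Remainder: 12x³ + 48x² + 30x − 12.
Step 3: lead(12x³ + 48x² + 30x − 12) ÷ lead(D) = 12x³ ÷ 2x³ = 6. Subtract (6)·D = 12x³ + 48x² + 30x − 12. Remainder: 0.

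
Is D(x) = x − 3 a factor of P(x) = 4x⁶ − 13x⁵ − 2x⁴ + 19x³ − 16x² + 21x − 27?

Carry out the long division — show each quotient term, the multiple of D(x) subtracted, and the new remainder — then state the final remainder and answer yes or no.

Step 1: lead(4x⁶ − 13x⁵ − 2x⁴ + 19x³ − 16x² + 21x − 27) ÷ lead(D) = 4x⁶ ÷ x = 4x⁵. Subtract (4x⁵)·D = 4x⁶ − 12x⁵. Remainder: −x⁵ − 2x⁴ + 19x³ − 16x² + 21x − 27.
Step 2: lead(−x⁵ − 2x⁴ + 19x³ − 16x² + 21x − 27) ÷ lead(D) = −x⁵ ÷ x = −x⁴. Subtract (−x⁴)·D = −x⁵ + 3x⁴. Remainder: −5x⁴ + 19x³ − 16x² + 21x − 27.
Step 3: lead(−5x⁴ + 19x³ − 16x² + 21x − 27) ÷ lead(D) = −5x⁴ ÷ x = −5x³. Subtract (−5x³)·D = −5x⁴ + 15x³. Remainder: 4x³ − 16x² + 21x − 27.
Step 4: lead(4x³ − 16x² + 21x − 27) ÷ lead(D) = 4x³ ÷ x = 4x². Subtract (4x²)·D = 4x³ − 12x². Remainder: −4x² + 21x − 27.
Step 5: lead(−4x² + 21x − 27) ÷ lead(D) = −4x² ÷ x = −4x. Subtract (−4x)·D = −4x² + 12x. Remainder: 9x − 27.
Step 6: lead(9x − 27) ÷ lead(D) = 9x ÷ x = 9. Subtract (9)·D = 9x − 27. Remainder: 0.

R(x) = 0, so D(x) is a factor of P(x). yes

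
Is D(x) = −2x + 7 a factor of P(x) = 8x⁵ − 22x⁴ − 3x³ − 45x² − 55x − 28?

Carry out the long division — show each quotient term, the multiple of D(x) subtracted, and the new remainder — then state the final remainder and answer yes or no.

Step 1: lead(8x⁵ − 22x⁴ − 3x³ − 45x² − 55x − 28) ÷ lead(D) = 8x⁵ ÷ −2x = −4x⁴. Subtract (−4x⁴)·D = 8x⁵ − 28x⁴. Remainder: 6x⁴ − 3x³ − 45x² − 55x − 28.
Step 2: lead(6x⁴ − 3x³ − 45x² − 55x − 28) ÷ lead(D) = 6x⁴ ÷ −2x = −3x³. Subtract (−3x³)·D = 6x⁴ − 21x³. Remainder: 18x³ − 45x² − 55x − 28.
Step 3: lead(18x³ − 45x² − 55x − 28) ÷ lead(D) = 18x³ ÷ −2x = −9x². Subtract (−9x²)·D = 18x³ − 63x². Remainder: 18x² − 55x − 28.
Step 4: lead(18x² − 55x − 28) ÷ lead(D) = 18x² ÷ −2x = −9x. Subtract (−9x)·D = 18x² − 63x. Remainder: 8x − 28.
Step 5: lead(8x − 28) ÷ lead(D) = 8x ÷ −2x = −4. Subtract (−4)·D = 8x − 28. Remainder: 0.

R(x) = 0, so D(x) is a factor of P(x). yes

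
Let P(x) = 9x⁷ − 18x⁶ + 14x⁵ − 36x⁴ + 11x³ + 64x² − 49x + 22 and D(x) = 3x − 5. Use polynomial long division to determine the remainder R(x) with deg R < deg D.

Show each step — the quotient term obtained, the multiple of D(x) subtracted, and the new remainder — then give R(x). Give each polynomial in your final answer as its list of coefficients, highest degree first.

Step 1: lead(9x⁷ − 18x⁶ + 14x⁵ − 36x⁴ + 11x³ + 64x² − 49x + 22) ÷ lead(D) = 9x⁷ ÷ 3x = 3x⁶. Subtract (3x⁶)·D = 9x⁷ − 15x⁶. Remainder: −3x⁶ + 14x⁵ − 36x⁴ + 11x³ + 64x² − 49x + 22.
Step 2: lead(−3x⁶ + 14x⁵ − 36x⁴ + 11x³ + 64x² − 49x + 22) ÷ lead(D) = −3x⁶ ÷ 3x = −x⁵. Subtract (−x⁵)·D = −3x⁶ + 5x⁵. Remainder: 9x⁵ − 36x⁴ + 11x³ + 64x² − 49x + 22.
Step 3: lead(9x⁵ − 36x⁴ + 11x³ + 64x² − 49x + 22) ÷ lead(D) = 9x⁵ ÷ 3x = 3x⁴. Subtract (3x⁴)·D = 9x⁵ − 15x⁴. Remainder: −21x⁴ + 11x³ + 64x² − 49x + 22.
Step 4: lead(−21x⁴ + 11x³ + 64x² − 49x + 22) ÷ lead(D) = −21x⁴ ÷ 3x = −7x³. Subtract (−7x³)·D = −21x⁴ + 35x³. Remainder: −24x³ + 64x² − 49x + 22.
Step 5: lead(−24x³ + 64x² − 49x + 22) ÷ lead(D) = −24x³ ÷ 3x = −8x². Subtract (−8x²)·D = −24x³ + 40x². Remainder: 24x² − 49x + 22.
Step 6: lead(24x² − 49x + 22) ÷ lead(D) = 24x² ÷ 3x = 8x. Subtract (8x)·D = 24x² − 40x. Remainder: −9x + 22.
Step 7: lead(−9x + 22) ÷ lead(D) = −9x ÷ 3x = −3. Subtract (−3)·D = −9x + 15. Remainder: 7.

R = [7]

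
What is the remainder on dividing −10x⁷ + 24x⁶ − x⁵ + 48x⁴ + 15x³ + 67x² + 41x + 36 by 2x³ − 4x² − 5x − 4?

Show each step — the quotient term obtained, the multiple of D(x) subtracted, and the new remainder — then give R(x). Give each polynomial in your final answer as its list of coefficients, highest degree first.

R = [0]

Step 1: lead(−10x⁷ + 24x⁶ − x⁵ + 48x⁴ + 15x³ + 67x² + 41x + 36) ÷ lead(D) = −10x⁷ ÷ 2x³ = −5x⁴. Subtract (−5x⁴)·D = −10x⁷ + 20x⁶ + 25x⁵ + 20x⁴. Remainder: 4x⁶ − 26x⁵ + 28x⁴ + 15x³ + 67x² + 41x + 36.
Step 2: lead(4x⁶ − 26x⁵ + 28x⁴ + 15x³ + 67x² + 41x + 36) ÷ lead(D) = 4x⁶ ÷ 2x³ = 2x³. Subtract (2x³)·D = 4x⁶ − 8x⁵ − 10x⁴ − 8x³. Remainder: −18x⁵ + 38x⁴ + 23x³ + 67x² + 41x + 36.
Step 3: lead(−18x⁵ + 38x⁴ + 23x³ + 67x² + 41x + 36) ÷ lead(D) = −18x⁵ ÷ 2x³ = −9x². Subtract (−9x²)·D = −18x⁵ + 36x⁴ + 45x³ + 36x². Remainder: 2x⁴ − 22x³ + 31x² + 41x + 36.
Step 4: lead(2x⁴ − 22x³ + 31x² + 41x + 36) ÷ lead(D) = 2x⁴ ÷ 2x³ = x. Subtract (x)·D = 2x⁴ − 4x³ − 5x² − 4x. Remainder: −18x³ + 36x² + 45x + 36.
Step 5: lead(−18x³ + 36x² + 45x + 36) ÷ lead(D) = −18x³ ÷ 2x³ = −9. Subtract (−9)·D = −18x³ + 36x² + 45x + 36. Remainder: 0.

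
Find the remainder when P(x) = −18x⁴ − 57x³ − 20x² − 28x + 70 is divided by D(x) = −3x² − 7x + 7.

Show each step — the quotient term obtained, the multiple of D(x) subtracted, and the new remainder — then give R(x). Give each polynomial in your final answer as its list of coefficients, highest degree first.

R = [7]

Step 1: lead(−18x⁴ − 57x³ − 20x² − 28x + 70) ÷ lead(D) = −18x⁴ ÷ −3x² = 6x². Subtract (6x²)·D = −18x⁴ − 42x³ + 42x². Remainder: −15x³ − 62x² − 28x + 70.
Step 2: lead(−15x³ − 62x² − 28x + 70) ÷ lead(D) = −15x³ ÷ −3x² = 5x. Subtract (5x)·D = −15x³ − 35x² + 35x. Remainder: −27x² − 63x + 70.
Step 3: lead(−27x² − 63x + 70) ÷ lead(D) = −27x² ÷ −3x² = 9. Subtract (9)·D = −27x² − 63x + 63. Remainder: 7.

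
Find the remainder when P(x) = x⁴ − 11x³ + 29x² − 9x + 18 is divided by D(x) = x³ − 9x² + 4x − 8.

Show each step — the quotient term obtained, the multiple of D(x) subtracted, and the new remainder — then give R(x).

R(x) = 7x² + 7x + 2

Step 1: lead(x⁴ − 11x³ + 29x² − 9x + 18) ÷ lead(D) = x⁴ ÷ x³ = x. Subtract (x)·D = x⁴ − 9x³ + 4x² − 8x. Remainder: −2x³ + 25x² − x + 18.
Step 2: lead(−2x³ + 25x² − x + 18) ÷ lead(D) = −2x³ ÷ x³ = −2. Subtract (−2)·D = −2x³ + 18x² − 8x + 16. Remainder: 7x² + 7x + 2.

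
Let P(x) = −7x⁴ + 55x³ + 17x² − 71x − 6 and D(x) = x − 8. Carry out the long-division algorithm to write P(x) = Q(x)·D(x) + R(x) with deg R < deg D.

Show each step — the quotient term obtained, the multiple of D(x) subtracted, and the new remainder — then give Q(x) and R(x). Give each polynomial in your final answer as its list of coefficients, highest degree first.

Step 1: lead(−7x⁴ + 55x³ + 17x² − 71x − 6) ÷ lead(D) = −7x⁴ ÷ x = −7x³. Subtract (−7x³)·D = −7x⁴ + 56x³. Remainder: −x³ + 17x² − 71x − 6.
Step 2: lead(−x³ + 17x² − 71x − 6) ÷ lead(D) = −x³ ÷ x = −x². Subtract (−x²)·D = −x³ + 8x². Remainder: 9x² − 71x − 6.
Step 3: lead(9x² − 71x − 6) ÷ lead(D) = 9x² ÷ x = 9x. Subtract (9x)·D = 9x² − 72x. Remainder: x − 6.
Step 4: lead(x − 6) ÷ lead(D) = x ÷ x = 1. Subtract (1)·D = x − 8. Remainder: 2.

Q = [-7, -1, 9, 1]; R = [2]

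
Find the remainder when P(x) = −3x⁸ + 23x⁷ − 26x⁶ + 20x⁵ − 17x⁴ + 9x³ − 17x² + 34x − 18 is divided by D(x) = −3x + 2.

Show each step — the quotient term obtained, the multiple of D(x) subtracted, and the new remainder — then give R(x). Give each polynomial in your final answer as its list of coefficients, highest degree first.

Step 1: lead(−3x⁸ + 23x⁷ − 26x⁶ + 20x⁵ − 17x⁴ + 9x³ − 17x² + 34x − 18) ÷ lead(D) = −3x⁸ ÷ −3x = x⁷. Subtract (x⁷)·D = −3x⁸ + 2x⁷. Remainder: 21x⁷ − 26x⁶ + 20x⁵ − 17x⁴ + 9x³ − 17x² + 34x − 18.
Step 2: lead(21x⁷ − 26x⁶ + 20x⁵ − 17x⁴ + 9x³ − 17x² + 34x − 18) ÷ lead(D) = 21x⁷ ÷ −3x = −7x⁶. Subtract (−7x⁶)·D = 21x⁷ − 14x⁶. Remainder: −12x⁶ + 20x⁵ − 17x⁴ + 9x³ − 17x² + 34x − 18.
Step 3: lead(−12x⁶ + 20x⁵ − 17x⁴ + 9x³ − 17x² + 34x − 18) ÷ lead(D) = −12x⁶ ÷ −3x = 4x⁵. Subtract (4x⁵)·D = −12x⁶ + 8x⁵. Remainder: 12x⁵ − 17x⁴ + 9x³ − 17x² + 34x − 18.
Step 4: lead(12x⁵ − 17x⁴ + 9x³ − 17x² + 34x − 18) ÷ lead(D) = 12x⁵ ÷ −3x = −4x⁴. Subtract (−4x⁴)·D = 12x⁵ − 8x⁴. Remainder: −9x⁴ + 9x³ − 17x² + 34x − 18.
Step 5: lead(−9x⁴ + 9x³ − 17x² + 34x − 18) ÷ lead(D) = −9x⁴ ÷ −3x = 3x³. Subtract (3x³)·D = −9x⁴ + 6x³. Remainder: 3x³ − 17x² + 34x − 18.
Step 6: lead(3x³ − 17x² + 34x − 18) ÷ lead(D) = 3x³ ÷ −3x = −x². Subtract (−x²)·D = 3x³ − 2x². Remainder: −15x² + 34x − 18.
Step 7: lead(−15x² + 34x − 18) ÷ lead(D) = −15x² ÷ −3x = 5x. Subtract (5x)·D = −15x² + 10x. Remainder: 24x − 18.
Step 8: lead(24x − 18) ÷ lead(D) = 24x ÷ −3x = −8. Subtract (−8)·D = 24x − 16. Remainder: −2.

R = [-2]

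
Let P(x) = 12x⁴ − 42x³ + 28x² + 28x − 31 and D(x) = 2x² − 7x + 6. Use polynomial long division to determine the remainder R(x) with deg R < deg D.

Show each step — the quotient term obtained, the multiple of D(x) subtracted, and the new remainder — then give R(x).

Step 1: lead(12x⁴ − 42x³ + 28x² + 28x − 31) ÷ lead(D) = 12x⁴ ÷ 2x² = 6x². Subtract (6x²)·D = 12x⁴ − 42x³ + 36x². Remainder: −8x² + 28x − 31.
Step 2: lead(−8x² + 28x − 31) ÷ lead(D) = −8x² ÷ 2x² = −4. Subtract (−4)·D = −8x² + 28x − 24. Remainder: −7.

R(x) = −7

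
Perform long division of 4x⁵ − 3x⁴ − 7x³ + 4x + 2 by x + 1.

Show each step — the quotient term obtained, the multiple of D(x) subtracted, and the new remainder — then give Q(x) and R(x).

Q(x) = 4x⁴ − 7x³ + 4; R(x) = −2

Step 1: lead(4x⁵ − 3x⁴ − 7x³ + 4x + 2) ÷ lead(D) = 4x⁵ ÷ x = 4x⁴. Subtract (4x⁴)·D = 4x⁵ + 4x⁴. Remainder: −7x⁴ − 7x³ + 4x + 2.
Step 2: lead(−7x⁴ − 7x³ + 4x + 2) ÷ lead(D) = −7x⁴ ÷ x = −7x³. Subtract (−7x³)·D = −7x⁴ − 7x³. Remainder: 4x + 2.
Step 3: lead(4x + 2) ÷ lead(D) = 4x ÷ x = 4. Subtract (4)·D = 4x + 4. Remainder: −2.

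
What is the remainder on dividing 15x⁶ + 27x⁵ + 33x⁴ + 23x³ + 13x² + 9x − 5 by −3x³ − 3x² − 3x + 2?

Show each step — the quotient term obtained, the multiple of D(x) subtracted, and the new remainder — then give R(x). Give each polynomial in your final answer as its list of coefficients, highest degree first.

R = [-2, 5]

Step 1: lead(15x⁶ + 27x⁵ + 33x⁴ + 23x³ + 13x² + 9x − 5) ÷ lead(D) = 15x⁶ ÷ −3x³ = −5x³. Subtract (−5x³)·D = 15x⁶ + 15x⁵ + 15x⁴ − 10x³. Remainder: 12x⁵ + 18x⁴ + 33x³ + 13x² + 9x − 5.
Step 2: lead(12x⁵ + 18x⁴ + 33x³ + 13x² + 9x − 5) ÷ lead(D) = 12x⁵ ÷ −3x³ = −4x². Subtract (−4x²)·D = 12x⁵ + 12x⁴ + 12x³ − 8x². Remainder: 6x⁴ + 21x³ + 21x² + 9x − 5.
Step 3: lead(6x⁴ + 21x³ + 21x² + 9x − 5) ÷ lead(D) = 6x⁴ ÷ −3x³ = −2x. Subtract (−2x)·D = 6x⁴ + 6x³ + 6x² − 4x. Remainder: 15x³ + 15x² + 13x − 5.
Step 4: lead(15x³ + 15x² + 13x − 5) ÷ lead(D) = 15x³ ÷ −3x³ = −5. Subtract (−5)·D = 15x³ + 15x² + 15x − 10. Remainder: −2x + 5.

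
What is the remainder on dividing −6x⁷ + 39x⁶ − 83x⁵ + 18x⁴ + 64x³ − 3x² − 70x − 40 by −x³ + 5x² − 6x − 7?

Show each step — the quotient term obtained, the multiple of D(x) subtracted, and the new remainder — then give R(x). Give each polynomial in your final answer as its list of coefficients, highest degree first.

R = [9]

Step 1: lead(−6x⁷ + 39x⁶ − 83x⁵ + 18x⁴ + 64x³ − 3x² − 70x − 40) ÷ lead(D) = −6x⁷ ÷ −x³ = 6x⁴. Subtract (6x⁴)·D = −6x⁷ + 30x⁶ − 36x⁵ − 42x⁴. Remainder: 9x⁶ − 47x⁵ + 60x⁴ + 64x³ − 3x² − 70x − 40.
Step 2: lead(9x⁶ − 47x⁵ + 60x⁴ + 64x³ − 3x² − 70x − 40) ÷ lead(D) = 9x⁶ ÷ −x³ = −9x³. Subtract (−9x³)·D = 9x⁶ − 45x⁵ + 54x⁴ + 63x³. Remainder: −2x⁵ + 6x⁴ + x³ − 3x² − 70x − 40.
Step 3: lead(−2x⁵ + 6x⁴ + x³ − 3x² − 70x − 40) ÷ lead(D) = −2x⁵ ÷ −x³ = 2x². Subtract (2x²)·D = −2x⁵ + 10x⁴ − 12x³ − 14x². Remainder: −4x⁴ + 13x³ + 11x² − 70x − 40.
Step 4: lead(−4x⁴ + 13x³ + 11x² − 70x − 40) ÷ lead(D) = −4x⁴ ÷ −x³ = 4x. Subtract (4x)·D = −4x⁴ + 20x³ − 24x² − 28x. Remainder: −7x³ + 35x² − 42x − 40.
Step 5: lead(−7x³ + 35x² − 42x − 40) ÷ lead(D) = −7x³ ÷ −x³ = 7. Subtract (7)·D = −7x³ + 35x² − 42x − 49. Remainder: 9.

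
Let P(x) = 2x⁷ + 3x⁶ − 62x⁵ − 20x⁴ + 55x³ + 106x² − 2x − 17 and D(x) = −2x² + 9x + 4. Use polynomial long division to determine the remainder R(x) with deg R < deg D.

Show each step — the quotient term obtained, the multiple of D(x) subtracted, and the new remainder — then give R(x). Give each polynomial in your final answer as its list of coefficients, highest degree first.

R = [-7, -5]

Step 1: lead(2x⁷ + 3x⁶ − 62x⁵ − 20x⁴ + 55x³ + 106x² − 2x − 17) ÷ lead(D) = 2x⁷ ÷ −2x² = −x⁵. Subtract (−x⁵)·D = 2x⁷ − 9x⁶ − 4x⁵. Remainder: 12x⁶ − 58x⁵ − 20x⁴ + 55x³ + 106x² − 2x − 17.
Step 2: lead(12x⁶ − 58x⁵ − 20x⁴ + 55x³ + 106x² − 2x − 17) ÷ lead(D) = 12x⁶ ÷ −2x² = −6x⁴. Subtract (−6x⁴)·D = 12x⁶ − 54x⁵ − 24x⁴. Remainder: −4x⁵ + 4x⁴ + 55x³ + 106x² − 2x − 17.
Step 3: lead(−4x⁵ + 4x⁴ + 55x³ + 106x² − 2x − 17) ÷ lead(D) = −4x⁵ ÷ −2x² = 2x³. Subtract (2x³)·D = −4x⁵ + 18x⁴ + 8x³. Remainder: −14x⁴ + 47x³ + 106x² − 2x − 17.
Step 4: lead(−14x⁴ + 47x³ + 106x² − 2x − 17) ÷ lead(D) = −14x⁴ ÷ −2x² = 7x². Subtract (7x²)·D = −14x⁴ + 63x³ + 28x². Remainder: −16x³ + 78x² − 2x − 17.
Step 5: lead(−16x³ + 78x² − 2x − 17) ÷ lead(D) = −16x³ ÷ −2x² = 8x. Subtract (8x)·D = −16x³ + 72x² + 32x. Remainder: 6x² − 34x − 17.
Step 6: lead(6x² − 34x − 17) ÷ lead(D) = 6x² ÷ −2x² = −3. Subtract (−3)·D = 6x² − 27x − 12. Remainder: −7x − 5.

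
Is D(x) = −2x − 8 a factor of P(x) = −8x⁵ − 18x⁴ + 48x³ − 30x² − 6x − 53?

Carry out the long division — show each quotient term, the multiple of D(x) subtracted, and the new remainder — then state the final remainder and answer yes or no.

R(x) = 3, so D(x) is not a factor of P(x). no

Step 1: lead(−8x⁵ − 18x⁴ + 48x³ − 30x² − 6x − 53) ÷ lead(D) = −8x⁵ ÷ −2x = 4x⁴. Subtract (4x⁴)·D = −8x⁵ − 32x⁴. Remainder: 14x⁴ + 48x³ − 30x² − 6x − 53.
Step 2: lead(14x⁴ + 48x³ − 30x² − 6x − 53) ÷ lead(D) = 14x⁴ ÷ −2x = −7x³. Subtract (−7x³)·D = 14x⁴ + 56x³. Remainder: −8x³ − 30x² − 6x − 53.
Step 3: lead(−8x³ − 30x² − 6x − 53) ÷ lead(D) = −8x³ ÷ −2x = 4x². Subtract (4x²)·D = −8x³ − 32x². Remainder: 2x² − 6x − 53.
Step 4: lead(2x² − 6x − 53) ÷ lead(D) = 2x² ÷ −2x = −x. Subtract (−x)·D = 2x² + 8x. Remainder: −14x − 53.
Step 5: lead(−14x − 53) ÷ lead(D) = −14x ÷ −2x = 7. Subtract (7)·D = −14x − 56. Remainder: 3.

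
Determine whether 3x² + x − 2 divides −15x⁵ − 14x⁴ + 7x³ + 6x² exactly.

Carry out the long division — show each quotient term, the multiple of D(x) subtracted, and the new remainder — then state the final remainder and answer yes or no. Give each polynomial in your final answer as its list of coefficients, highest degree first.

R = [0], so D(x) is a factor of P(x). yes

Step 1: lead(−15x⁵ − 14x⁴ + 7x³ + 6x²) ÷ lead(D) = −15x⁵ ÷ 3x² = −5x³. Subtract (−5x³)·D = −15x⁵ − 5x⁴ + 10x³. Remainder: −9x⁴ − 3x³ + 6x².
Step 2: lead(−9x⁴ − 3x³ + 6x²) ÷ lead(D) = −9x⁴ ÷ 3x² = −3x². Subtract (−3x²)·D = −9x⁴ − 3x³ + 6x². Remainder: 0.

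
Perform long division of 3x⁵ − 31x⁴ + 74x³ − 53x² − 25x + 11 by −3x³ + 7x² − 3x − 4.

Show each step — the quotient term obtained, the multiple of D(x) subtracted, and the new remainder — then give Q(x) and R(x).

Step 1: lead(3x⁵ − 31x⁴ + 74x³ − 53x² − 25x + 11) ÷ lead(D) = 3x⁵ ÷ −3x³ = −x². Subtract (−x²)·D = 3x⁵ − 7x⁴ + 3x³ + 4x². Remainder: −24x⁴ + 71x³ − 57x² − 25x + 11.
Step 2: lead(−24x⁴ + 71x³ − 57x² − 25x + 11) ÷ lead(D) = −24x⁴ ÷ −3x³ = 8x. Subtract (8x)·D = −24x⁴ + 56x³ − 24x² − 32x. Remainder: 15x³ − 33x² + 7x + 11.
Step 3: lead(15x³ − 33x² + 7x + 11) ÷ lead(D) = 15x³ ÷ −3x³ = −5. Subtract (−5)·D = 15x³ − 35x² + 15x + 20. Remainder: 2x² − 8x − 9.

Q(x) = −x² + 8x − 5; R(x) = 2x² − 8x − 9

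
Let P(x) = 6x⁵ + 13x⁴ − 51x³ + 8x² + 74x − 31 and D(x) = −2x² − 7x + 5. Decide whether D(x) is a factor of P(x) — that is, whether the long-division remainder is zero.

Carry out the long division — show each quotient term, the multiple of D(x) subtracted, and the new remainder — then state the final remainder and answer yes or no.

Step 1: lead(6x⁵ + 13x⁴ − 51x³ + 8x² + 74x − 31) ÷ lead(D) = 6x⁵ ÷ −2x² = −3x³. Subtract (−3x³)·D = 6x⁵ + 21x⁴ − 15x³. Remainder: −8x⁴ − 36x³ + 8x² + 74x − 31.
Step 2: lead(−8x⁴ − 36x³ + 8x² + 74x − 31) ÷ lead(D) = −8x⁴ ÷ −2x² = 4x². Subtract (4x²)·D = −8x⁴ − 28x³ + 20x². Remainder: −8x³ − 12x² + 74x − 31.
Step 3: lead(−8x³ − 12x² + 74x − 31) ÷ lead(D) = −8x³ ÷ −2x² = 4x. Subtract (4x)·D = −8x³ − 28x² + 20x. Remainder: 16x² + 54x − 31.
Step 4: lead(16x² + 54x − 31) ÷ lead(D) = 16x² ÷ −2x² = −8. Subtract (−8)·D = 16x² + 56x − 40. Remainder: −2x + 9.

R(x) = −2x + 9, so D(x) is not a factor of P(x). no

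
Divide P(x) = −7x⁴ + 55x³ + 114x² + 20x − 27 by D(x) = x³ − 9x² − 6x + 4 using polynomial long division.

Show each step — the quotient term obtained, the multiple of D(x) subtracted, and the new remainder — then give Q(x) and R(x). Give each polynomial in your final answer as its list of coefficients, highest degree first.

Q = [-7, -8]; R = [5]

Step 1: lead(−7x⁴ + 55x³ + 114x² + 20x − 27) ÷ lead(D) = −7x⁴ ÷ x³ = −7x. Subtract (−7x)·D = −7x⁴ + 63x³ + 42x² − 28x. Remainder: −8x³ + 72x² + 48x − 27.
Step 2: lead(−8x³ + 72x² + 48x − 27) ÷ lead(D) = −8x³ ÷ x³ = −8. Subtract (−8)·D = −8x³ + 72x² + 48x − 32. Remainder: 5.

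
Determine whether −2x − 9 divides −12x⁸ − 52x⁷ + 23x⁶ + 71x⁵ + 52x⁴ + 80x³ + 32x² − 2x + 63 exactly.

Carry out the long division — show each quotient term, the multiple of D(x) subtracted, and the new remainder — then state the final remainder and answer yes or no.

Step 1: lead(−12x⁸ − 52x⁷ + 23x⁶ + 71x⁵ + 52x⁴ + 80x³ + 32x² − 2x + 63) ÷ lead(D) = −12x⁸ ÷ −2x = 6x⁷. Subtract (6x⁷)·D = −12x⁸ − 54x⁷. Remainder: 2x⁷ + 23x⁶ + 71x⁵ + 52x⁴ + 80x³ + 32x² − 2x + 63.
Step 2: lead(2x⁷ + 23x⁶ + 71x⁵ + 52x⁴ + 80x³ + 32x² − 2x + 63) ÷ lead(D) = 2x⁷ ÷ −2x = −x⁶. Subtract (−x⁶)·D = 2x⁷ + 9x⁶. Remainder: 14x⁶ + 71x⁵ + 52x⁴ + 80x³ + 32x² − 2x + 63.
Step 3: lead(14x⁶ + 71x⁵ + 52x⁴ + 80x³ + 32x² − 2x + 63) ÷ lead(D) = 14x⁶ ÷ −2x = −7x⁵. Subtract (−7x⁵)·D = 14x⁶ + 63x⁵. Remainder: 8x⁵ + 52x⁴ + 80x³ + 32x² − 2x + 63.
Step 4: lead(8x⁵ + 52x⁴ + 80x³ + 32x² − 2x + 63) ÷ lead(D) = 8x⁵ ÷ −2x = −4x⁴. Subtract (−4x⁴)·D = 8x⁵ + 36x⁴. Remainder: 16x⁴ + 80x³ + 32x² − 2x + 63.
Step 5: lead(16x⁴ + 80x³ + 32x² − 2x + 63) ÷ lead(D) = 16x⁴ ÷ −2x = −8x³. Subtract (−8x³)·D = 16x⁴ + 72x³. Remainder: 8x³ + 32x² − 2x + 63.
Step 6: lead(8x³ + 32x² − 2x + 63) ÷ lead(D) = 8x³ ÷ −2x = −4x². Subtract (−4x²)·D = 8x³ + 36x². Remainder: −4x² − 2x + 63.
Step 7: lead(−4x² − 2x + 63) ÷ lead(D) = −4x² ÷ −2x = 2x. Subtract (2x)·D = −4x² − 18x. Remainder: 16x + 63.
Step 8: lead(16x + 63) ÷ lead(D) = 16x ÷ −2x = −8. Subtract (−8)·D = 16x + 72. Remainder: −9.

R(x) = −9, so D(x) is not a factor of P(x). no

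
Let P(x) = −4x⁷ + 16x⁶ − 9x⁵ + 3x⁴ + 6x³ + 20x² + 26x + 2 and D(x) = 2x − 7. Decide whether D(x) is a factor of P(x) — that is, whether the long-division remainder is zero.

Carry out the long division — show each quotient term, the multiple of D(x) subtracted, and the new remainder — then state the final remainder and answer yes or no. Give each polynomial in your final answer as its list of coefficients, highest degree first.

Step 1: lead(−4x⁷ + 16x⁶ − 9x⁵ + 3x⁴ + 6x³ + 20x² + 26x + 2) ÷ lead(D) = −4x⁷ ÷ 2x = −2x⁶. Subtract (−2x⁶)·D = −4x⁷ + 14x⁶. Remainder: 2x⁶ − 9x⁵ + 3x⁴ + 6x³ + 20x² + 26x + 2.
Step 2: lead(2x⁶ − 9x⁵ + 3x⁴ + 6x³ + 20x² + 26x + 2) ÷ lead(D) = 2x⁶ ÷ 2x = x⁵. Subtract (x⁵)·D = 2x⁶ − 7x⁵. Remainder: −2x⁵ + 3x⁴ + 6x³ + 20x² + 26x + 2.
Step 3: lead(−2x⁵ + 3x⁴ + 6x³ + 20x² + 26x + 2) ÷ lead(D) = −2x⁵ ÷ 2x = −x⁴. Subtract (−x⁴)·D = −2x⁵ + 7x⁴. Remainder: −4x⁴ + 6x³ + 20x² + 26x + 2.
Step 4: lead(−4x⁴ + 6x³ + 20x² + 26x + 2) ÷ lead(D) = −4x⁴ ÷ 2x = −2x³. Subtract (−2x³)·D = −4x⁴ + 14x³. Remainder: −8x³ + 20x² + 26x + 2.
Step 5: lead(−8x³ + 20x² + 26x + 2) ÷ lead(D) = −8x³ ÷ 2x = −4x². Subtract (−4x²)·D = −8x³ + 28x². Remainder: −8x² + 26x + 2.
Step 6: lead(−8x² + 26x + 2) ÷ lead(D) = −8x² ÷ 2x = −4x. Subtract (−4x)·D = −8x² + 28x. Remainder: −2x + 2.
Step 7: lead(−2x + 2) ÷ lead(D) = −2x ÷ 2x = −1. Subtract (−1)·D = −2x + 7. Remainder: −5.

R = [-5], so D(x) is not a factor of P(x). no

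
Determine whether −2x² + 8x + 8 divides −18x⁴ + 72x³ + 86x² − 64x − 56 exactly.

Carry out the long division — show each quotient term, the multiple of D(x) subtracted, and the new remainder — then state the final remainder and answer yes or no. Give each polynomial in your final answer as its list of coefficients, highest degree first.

R = [-8, 0], so D(x) is not a factor of P(x). no

Step 1: lead(−18x⁴ + 72x³ + 86x² − 64x − 56) ÷ lead(D) = −18x⁴ ÷ −2x² = 9x². Subtract (9x²)·D = −18x⁴ + 72x³ + 72x². Remainder: 14x² − 64x − 56.
Step 2: lead(14x² − 64x − 56) ÷ lead(D) = 14x² ÷ −2x² = −7. Subtract (−7)·D = 14x² − 56x − 56. Remainder: −8x.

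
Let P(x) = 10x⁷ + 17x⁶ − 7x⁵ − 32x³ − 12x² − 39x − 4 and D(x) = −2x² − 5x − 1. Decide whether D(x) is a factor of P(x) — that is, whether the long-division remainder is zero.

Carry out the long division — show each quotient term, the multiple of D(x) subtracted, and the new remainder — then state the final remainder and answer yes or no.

Step 1: lead(10x⁷ + 17x⁶ − 7x⁵ − 32x³ − 12x² − 39x − 4) ÷ lead(D) = 10x⁷ ÷ −2x² = −5x⁵. Subtract (−5x⁵)·D = 10x⁷ + 25x⁶ + 5x⁵. Remainder: −8x⁶ − 12x⁵ − 32x³ − 12x² − 39x − 4.
Step 2: lead(−8x⁶ − 12x⁵ − 32x³ − 12x² − 39x − 4) ÷ lead(D) = −8x⁶ ÷ −2x² = 4x⁴. Subtract (4x⁴)·D = −8x⁶ − 20x⁵ − 4x⁴. Remainder: 8x⁵ + 4x⁴ − 32x³ − 12x² − 39x − 4.
Step 3: lead(8x⁵ + 4x⁴ − 32x³ − 12x² − 39x − 4) ÷ lead(D) = 8x⁵ ÷ −2x² = −4x³. Subtract (−4x³)·D = 8x⁵ + 20x⁴ + 4x³. Remainder: −16x⁴ − 36x³ − 12x² − 39x − 4.
Step 4: lead(−16x⁴ − 36x³ − 12x² − 39x − 4) ÷ lead(D) = −16x⁴ ÷ −2x² = 8x². Subtract (8x²)·D = −16x⁴ − 40x³ − 8x². Remainder: 4x³ − 4x² − 39x − 4.
Step 5: lead(4x³ − 4x² − 39x − 4) ÷ lead(D) = 4x³ ÷ −2x² = −2x. Subtract (−2x)·D = 4x³ + 10x² + 2x. Remainder: −14x² − 41x − 4.
Step 6: lead(−14x² − 41x − 4) ÷ lead(D) = −14x² ÷ −2x² = 7. Subtract (7)·D = −14x² − 35x − 7. Remainder: −6x + 3.

R(x) = −6x + 3, so D(x) is not a factor of P(x). no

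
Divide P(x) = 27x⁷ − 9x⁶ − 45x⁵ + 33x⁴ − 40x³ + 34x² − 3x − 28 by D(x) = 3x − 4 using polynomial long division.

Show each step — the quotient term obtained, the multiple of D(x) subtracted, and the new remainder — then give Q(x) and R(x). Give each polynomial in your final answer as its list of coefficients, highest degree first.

Q = [9, 9, -3, 7, -4, 6, 7]; R = [0]

Step 1: lead(27x⁷ − 9x⁶ − 45x⁵ + 33x⁴ − 40x³ + 34x² − 3x − 28) ÷ lead(D) = 27x⁷ ÷ 3x = 9x⁶. Subtract (9x⁶)·D = 27x⁷ − 36x⁶. Remainder: 27x⁶ − 45x⁵ + 33x⁴ − 40x³ + 34x² − 3x − 28.
Step 2: lead(27x⁶ − 45x⁵ + 33x⁴ − 40x³ + 34x² − 3x − 28) ÷ lead(D) = 27x⁶ ÷ 3x = 9x⁵. Subtract (9x⁵)·D = 27x⁶ − 36x⁵. Remainder: −9x⁵ + 33x⁴ − 40x³ + 34x² − 3x − 28.
Step 3: lead(−9x⁵ + 33x⁴ − 40x³ + 34x² − 3x − 28) ÷ lead(D) = −9x⁵ ÷ 3x = −3x⁴. Subtract (−3x⁴)·D = −9x⁵ + 12x⁴. Remainder: 21x⁴ − 40x³ + 34x² − 3x − 28.
Step 4: lead(21x⁴ − 40x³ + 34x² − 3x − 28) ÷ lead(D) = 21x⁴ ÷ 3x = 7x³. Subtract (7x³)·D = 21x⁴ − 28x³. Remainder: −12x³ + 34x² − 3x − 28.
Step 5: lead(−12x³ + 34x² − 3x − 28) ÷ lead(D) = −12x³ ÷ 3x = −4x². Subtract (−4x²)·D = −12x³ + 16x². Remainder: 18x² − 3x − 28.
Step 6: lead(18x² − 3x − 28) ÷ lead(D) = 18x² ÷ 3x = 6x. Subtract (6x)·D = 18x² − 24x. Remainder: 21x − 28.
Step 7: lead(21x − 28) ÷ lead(D) = 21x ÷ 3x = 7. Subtract (7)·D = 21x − 28. Remainder: 0.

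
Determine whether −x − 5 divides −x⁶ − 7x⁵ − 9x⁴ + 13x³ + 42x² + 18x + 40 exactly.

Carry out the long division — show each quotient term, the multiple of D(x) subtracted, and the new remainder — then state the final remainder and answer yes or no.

Step 1: lead(−x⁶ − 7x⁵ − 9x⁴ + 13x³ + 42x² + 18x + 40) ÷ lead(D) = −x⁶ ÷ −x = x⁵. Subtract (x⁵)·D = −x⁶ − 5x⁵. Remainder: −2x⁵ − 9x⁴ + 13x³ + 42x² + 18x + 40.
Step 2: lead(−2x⁵ − 9x⁴ + 13x³ + 42x² + 18x + 40) ÷ lead(D) = −2x⁵ ÷ −x = 2x⁴. Subtract (2x⁴)·D = −2x⁵ − 10x⁴. Remainder: x⁴ + 13x³ + 42x² + 18x + 40.
Step 3: lead(x⁴ + 13x³ + 42x² + 18x + 40) ÷ lead(D) = x⁴ ÷ −x = −x³. Subtract (−x³)·D = x⁴ + 5x³. Remainder: 8x³ + 42x² + 18x + 40.
Step 4: lead(8x³ + 42x² + 18x + 40) ÷ lead(D) = 8x³ ÷ −x = −8x². Subtract (−8x²)·D = 8x³ + 40x². Remainder: 2x² + 18x + 40.
Step 5: lead(2x² + 18x + 40) ÷ lead(D) = 2x² ÷ −x = −2x. Subtract (−2x)·D = 2x² + 10x. Remainder: 8x + 40.
Step 6: lead(8x + 40) ÷ lead(D) = 8x ÷ −x = −8. Subtract (−8)·D = 8x + 40. Remainder: 0.

R(x) = 0, so D(x) is a factor of P(x). yes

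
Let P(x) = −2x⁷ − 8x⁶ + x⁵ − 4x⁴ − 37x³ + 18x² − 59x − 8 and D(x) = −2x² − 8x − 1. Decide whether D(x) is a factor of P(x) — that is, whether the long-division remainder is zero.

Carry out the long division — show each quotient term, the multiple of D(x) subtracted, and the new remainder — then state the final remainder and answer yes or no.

Step 1: lead(−2x⁷ − 8x⁶ + x⁵ − 4x⁴ − 37x³ + 18x² − 59x − 8) ÷ lead(D) = −2x⁷ ÷ −2x² = x⁵. Subtract (x⁵)·D = −2x⁷ − 8x⁶ − x⁵. Remainder: 2x⁵ − 4x⁴ − 37x³ + 18x² − 59x − 8.
Step 2: lead(2x⁵ − 4x⁴ − 37x³ + 18x² − 59x − 8) ÷ lead(D) = 2x⁵ ÷ −2x² = −x³. Subtract (−x³)·D = 2x⁵ + 8x⁴ + x³. Remainder: −12x⁴ − 38x³ + 18x² − 59x − 8.
Step 3: lead(−12x⁴ − 38x³ + 18x² − 59x − 8) ÷ lead(D) = −12x⁴ ÷ −2x² = 6x². Subtract (6x²)·D = −12x⁴ − 48x³ − 6x². Remainder: 10x³ + 24x² − 59x − 8.
Step 4: lead(10x³ + 24x² − 59x − 8) ÷ lead(D) = 10x³ ÷ −2x² = −5x. Subtract (−5x)·D = 10x³ + 40x² + 5x. Remainder: −16x² − 64x − 8.
Step 5: lead(−16x² − 64x − 8) ÷ lead(D) = −16x² ÷ −2x² = 8. Subtract (8)·D = −16x² − 64x − 8. Remainder: 0.

R(x) = 0, so D(x) is a factor of P(x). yes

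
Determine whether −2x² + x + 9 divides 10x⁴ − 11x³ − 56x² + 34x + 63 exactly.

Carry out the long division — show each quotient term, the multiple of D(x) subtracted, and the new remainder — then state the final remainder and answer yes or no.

R(x) = 0, so D(x) is a factor of P(x). yes

Step 1: lead(10x⁴ − 11x³ − 56x² + 34x + 63) ÷ lead(D) = 10x⁴ ÷ −2x² = −5x². Subtract (−5x²)·D = 10x⁴ − 5x³ − 45x². Remainder: −6x³ − 11x² + 34x + 63.
Step 2: lead(−6x³ − 11x² + 34x + 63) ÷ lead(D) = −6x³ ÷ −2x² = 3x. Subtract (3x)·D = −6x³ + 3x² + 27x. Remainder: −14x² + 7x + 63.
Step 3: lead(−14x² + 7x + 63) ÷ lead(D) = −14x² ÷ −2x² = 7. Subtract (7)·D = −14x² + 7x + 63. Remainder: 0.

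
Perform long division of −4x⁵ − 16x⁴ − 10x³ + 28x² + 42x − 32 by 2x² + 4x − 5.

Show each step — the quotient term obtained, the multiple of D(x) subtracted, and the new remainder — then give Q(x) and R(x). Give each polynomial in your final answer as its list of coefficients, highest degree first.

Step 1: lead(−4x⁵ − 16x⁴ − 10x³ + 28x² + 42x − 32) ÷ lead(D) = −4x⁵ ÷ 2x² = −2x³. Subtract (−2x³)·D = −4x⁵ − 8x⁴ + 10x³. Remainder: −8x⁴ − 20x³ + 28x² + 42x − 32.
Step 2: lead(−8x⁴ − 20x³ + 28x² + 42x − 32) ÷ lead(D) = −8x⁴ ÷ 2x² = −4x². Subtract (−4x²)·D = −8x⁴ − 16x³ + 20x². Remainder: −4x³ + 8x² + 42x − 32.
Step 3: lead(−4x³ + 8x² + 42x − 32) ÷ lead(D) = −4x³ ÷ 2x² = −2x. Subtract (−2x)·D = −4x³ − 8x² + 10x. Remainder: 16x² + 32x − 32.
Step 4: lead(16x² + 32x − 32) ÷ lead(D) = 16x² ÷ 2x² = 8. Subtract (8)·D = 16x² + 32x − 40. Remainder: 8.

Q = [-2, -4, -2, 8]; R = [8]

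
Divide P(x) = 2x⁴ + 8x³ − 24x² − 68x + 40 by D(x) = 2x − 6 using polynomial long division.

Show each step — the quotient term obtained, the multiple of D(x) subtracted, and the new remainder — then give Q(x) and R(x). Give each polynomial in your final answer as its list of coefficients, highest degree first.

Q = [1, 7, 9, -7]; R = [-2]

Step 1: lead(2x⁴ + 8x³ − 24x² − 68x + 40) ÷ lead(D) = 2x⁴ ÷ 2x = x³. Subtract (x³)·D = 2x⁴ − 6x³. Remainder: 14x³ − 24x² − 68x + 40.
Step 2: lead(14x³ − 24x² − 68x + 40) ÷ lead(D) = 14x³ ÷ 2x = 7x². Subtract (7x²)·D = 14x³ − 42x². Remainder: 18x² − 68x + 40.
Step 3: lead(18x² − 68x + 40) ÷ lead(D) = 18x² ÷ 2x = 9x. Subtract (9x)·D = 18x² − 54x. Remainder: −14x + 40.
Step 4: lead(−14x + 40) ÷ lead(D) = −14x ÷ 2x = −7. Subtract (−7)·D = −14x + 42. Remainder: −2.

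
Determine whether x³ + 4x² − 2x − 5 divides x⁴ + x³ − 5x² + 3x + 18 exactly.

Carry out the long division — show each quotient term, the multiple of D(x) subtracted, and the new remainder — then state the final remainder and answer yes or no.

Step 1: lead(x⁴ + x³ − 5x² + 3x + 18) ÷ lead(D) = x⁴ ÷ x³ = x. Subtract (x)·D = x⁴ + 4x³ − 2x² − 5x. Remainder: −3x³ − 3x² + 8x + 18.
Step 2: lead(−3x³ − 3x² + 8x + 18) ÷ lead(D) = −3x³ ÷ x³ = −3. Subtract (−3)·D = −3x³ − 12x² + 6x + 15. Remainder: 9x² + 2x + 3.

R(x) = 9x² + 2x + 3, so D(x) is not a factor of P(x). no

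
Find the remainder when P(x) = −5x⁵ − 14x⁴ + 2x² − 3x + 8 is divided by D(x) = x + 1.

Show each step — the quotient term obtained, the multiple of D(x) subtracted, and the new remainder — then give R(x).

Step 1: lead(−5x⁵ − 14x⁴ + 2x² − 3x + 8) ÷ lead(D) = −5x⁵ ÷ x = −5x⁴. Subtract (−5x⁴)·D = −5x⁵ − 5x⁴. Remainder: −9x⁴ + 2x² − 3x + 8.
Step 2: lead(−9x⁴ + 2x² − 3x + 8) ÷ lead(D) = −9x⁴ ÷ x = −9x³. Subtract (−9x³)·D = −9x⁴ − 9x³. Remainder: 9x³ + 2x² − 3x + 8.
Step 3: lead(9x³ + 2x² − 3x + 8) ÷ lead(D) = 9x³ ÷ x = 9x². Subtract (9x²)·D = 9x³ + 9x². Remainder: −7x² − 3x + 8.
Step 4: lead(−7x² − 3x + 8) ÷ lead(D) = −7x² ÷ x = −7x. Subtract (−7x)·D = −7x² − 7x. Remainder: 4x + 8.
Step 5: lead(4x + 8) ÷ lead(D) = 4x ÷ x = 4. Subtract (4)·D = 4x + 4. Remainder: 4.

R(x) = 4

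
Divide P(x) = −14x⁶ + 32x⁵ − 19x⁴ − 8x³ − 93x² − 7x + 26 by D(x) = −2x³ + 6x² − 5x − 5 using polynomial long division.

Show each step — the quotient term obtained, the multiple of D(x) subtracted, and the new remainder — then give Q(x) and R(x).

Step 1: lead(−14x⁶ + 32x⁵ − 19x⁴ − 8x³ − 93x² − 7x + 26) ÷ lead(D) = −14x⁶ ÷ −2x³ = 7x³. Subtract (7x³)·D = −14x⁶ + 42x⁵ − 35x⁴ − 35x³. Remainder: −10x⁵ + 16x⁴ + 27x³ − 93x² − 7x + 26.
Step 2: lead(−10x⁵ + 16x⁴ + 27x³ − 93x² − 7x + 26) ÷ lead(D) = −10x⁵ ÷ −2x³ = 5x². Subtract (5x²)·D = −10x⁵ + 30x⁴ − 25x³ − 25x². Remainder: −14x⁴ + 52x³ − 68x² − 7x + 26.
Step 3: lead(−14x⁴ + 52x³ − 68x² − 7x + 26) ÷ lead(D) = −14x⁴ ÷ −2x³ = 7x. Subtract (7x)·D = −14x⁴ + 42x³ − 35x² − 35x. Remainder: 10x³ − 33x² + 28x + 26.
Step 4: lead(10x³ − 33x² + 28x + 26) ÷ lead(D) = 10x³ ÷ −2x³ = −5. Subtract (−5)·D = 10x³ − 30x² + 25x + 25. Remainder: −3x² + 3x + 1.

Q(x) = 7x³ + 5x² + 7x − 5; R(x) = −3x² + 3x + 1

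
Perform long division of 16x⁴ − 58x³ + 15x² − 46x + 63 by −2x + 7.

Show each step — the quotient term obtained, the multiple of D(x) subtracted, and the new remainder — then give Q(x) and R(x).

Step 1: lead(16x⁴ − 58x³ + 15x² − 46x + 63) ÷ lead(D) = 16x⁴ ÷ −2x = −8x³. Subtract (−8x³)·D = 16x⁴ − 56x³. Remainder: −2x³ + 15x² − 46x + 63.
Step 2: lead(−2x³ + 15x² − 46x + 63) ÷ lead(D) = −2x³ ÷ −2x = x². Subtract (x²)·D = −2x³ + 7x². Remainder: 8x² − 46x + 63.
Step 3: lead(8x² − 46x + 63) ÷ lead(D) = 8x² ÷ −2x = −4x. Subtract (−4x)·D = 8x² − 28x. Remainder: −18x + 63.
Step 4: lead(−18x + 63) ÷ lead(D) = −18x ÷ −2x = 9. Subtract (9)·D = −18x + 63. Remainder: 0.

Q(x) = −8x³ + x² − 4x + 9; R(x) = 0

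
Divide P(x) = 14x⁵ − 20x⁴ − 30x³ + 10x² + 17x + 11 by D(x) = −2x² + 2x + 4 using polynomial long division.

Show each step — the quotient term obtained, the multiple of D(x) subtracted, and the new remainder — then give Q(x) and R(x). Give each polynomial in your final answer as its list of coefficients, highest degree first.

Step 1: lead(14x⁵ − 20x⁴ − 30x³ + 10x² + 17x + 11) ÷ lead(D) = 14x⁵ ÷ −2x² = −7x³. Subtract (−7x³)·D = 14x⁵ − 14x⁴ − 28x³. Remainder: −6x⁴ − 2x³ + 10x² + 17x + 11.
Step 2: lead(−6x⁴ − 2x³ + 10x² + 17x + 11) ÷ lead(D) = −6x⁴ ÷ −2x² = 3x². Subtract (3x²)·D = −6x⁴ + 6x³ + 12x². Remainder: −8x³ − 2x² + 17x + 11.
Step 3: lead(−8x³ − 2x² + 17x + 11) ÷ lead(D) = −8x³ ÷ −2x² = 4x. Subtract (4x)·D = −8x³ + 8x² + 16x. Remainder: −10x² + x + 11.
Step 4: lead(−10x² + x + 11) ÷ lead(D) = −10x² ÷ −2x² = 5. Subtract (5)·D = −10x² + 10x + 20. Remainder: −9x − 9.

Q = [-7, 3, 4, 5]; R = [-9, -9]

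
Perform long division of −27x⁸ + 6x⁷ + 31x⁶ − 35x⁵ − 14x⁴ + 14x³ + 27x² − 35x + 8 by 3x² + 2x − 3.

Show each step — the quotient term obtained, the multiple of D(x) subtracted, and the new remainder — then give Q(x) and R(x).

Step 1: lead(−27x⁸ + 6x⁷ + 31x⁶ − 35x⁵ − 14x⁴ + 14x³ + 27x² − 35x + 8) ÷ lead(D) = −27x⁸ ÷ 3x² = −9x⁶. Subtract (−9x⁶)·D = −27x⁸ − 18x⁷ + 27x⁶. Remainder: 24x⁷ + 4x⁶ − 35x⁵ − 14x⁴ + 14x³ + 27x² − 35x + 8.
Step 2: lead(24x⁷ + 4x⁶ − 35x⁵ − 14x⁴ + 14x³ + 27x² − 35x + 8) ÷ lead(D) = 24x⁷ ÷ 3x² = 8x⁵. Subtract (8x⁵)·D = 24x⁷ + 16x⁶ − 24x⁵. Remainder: −12x⁶ − 11x⁵ − 14x⁴ + 14x³ + 27x² − 35x + 8.
Step 3: lead(−12x⁶ − 11x⁵ − 14x⁴ + 14x³ + 27x² − 35x + 8) ÷ lead(D) = −12x⁶ ÷ 3x² = −4x⁴. Subtract (−4x⁴)·D = −12x⁶ − 8x⁵ + 12x⁴. Remainder: −3x⁵ − 26x⁴ + 14x³ + 27x² − 35x + 8.
Step 4: lead(−3x⁵ − 26x⁴ + 14x³ + 27x² − 35x + 8) ÷ lead(D) = −3x⁵ ÷ 3x² = −x³. Subtract (−x³)·D = −3x⁵ − 2x⁴ + 3x³. Remainder: −24x⁴ + 11x³ + 27x² − 35x + 8.
Step 5: lead(−24x⁴ + 11x³ + 27x² − 35x + 8) ÷ lead(D) = −24x⁴ ÷ 3x² = −8x². Subtract (−8x²)·D = −24x⁴ − 16x³ + 24x². Remainder: 27x³ + 3x² − 35x + 8.
Step 6: lead(27x³ + 3x² − 35x + 8) ÷ lead(D) = 27x³ ÷ 3x² = 9x. Subtract (9x)·D = 27x³ + 18x² − 27x. Remainder: −15x² − 8x + 8.
Step 7: lead(−15x² − 8x + 8) ÷ lead(D) = −15x² ÷ 3x² = −5. Subtract (−5)·D = −15x² − 10x + 15. Remainder: 2x − 7.

Q(x) = −9x⁶ + 8x⁵ − 4x⁴ − x³ − 8x² + 9x − 5; R(x) = 2x − 7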